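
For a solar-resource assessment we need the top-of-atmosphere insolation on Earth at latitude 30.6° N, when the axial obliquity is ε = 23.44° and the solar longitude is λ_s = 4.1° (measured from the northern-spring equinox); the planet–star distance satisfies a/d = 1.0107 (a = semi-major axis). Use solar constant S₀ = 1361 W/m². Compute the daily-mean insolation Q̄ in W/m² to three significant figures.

Q̄ ≈ 391 W/m²

Solar declination: sin δ = sin ε · sin λ_s = sin 23.44° × sin 4.1° = 0.02844, so δ = +1.630°.
cos H₀ = −tan(+30.6°) tan(+1.630°) = -0.0168, H₀ = 1.5876 rad.
Bracket: H₀ sin φ sin δ + cos φ cos δ sin H₀ = 1.5876×0.50904×0.02844 + 0.86074×0.99960×0.99986 = 0.022984 + 0.860275 = 0.883259.
Inverse-square distance factor (a/d)² = 1.0107² = 1.021514.
Q̄ = (S₀/π) × 1.021514 × [bracket] = (1361/π) × 1.021514 × 0.883259 = 390.9 W/m².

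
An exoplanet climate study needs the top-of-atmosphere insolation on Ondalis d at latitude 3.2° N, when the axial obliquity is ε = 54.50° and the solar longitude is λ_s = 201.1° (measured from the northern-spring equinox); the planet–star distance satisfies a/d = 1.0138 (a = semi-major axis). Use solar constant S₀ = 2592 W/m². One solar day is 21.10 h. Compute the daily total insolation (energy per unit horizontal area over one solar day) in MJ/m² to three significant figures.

Solar declination: sin δ = sin ε · sin λ_s = sin 54.50° × sin 201.1° = -0.29308, so δ = -17.042°.
cos H₀ = −tan(+3.2°) tan(-17.042°) = 0.0171, H₀ = 1.5537 rad.
Bracket: H₀ sin φ sin δ + cos φ cos δ sin H₀ = 1.5537×0.05582×-0.29308 + 0.99844×0.95609×0.99985 = -0.025418 + 0.954455 = 0.929037.
Inverse-square distance factor (a/d)² = 1.0138² = 1.027790.
Q̄ = (S₀/π) × 1.027790 × [bracket] = (2592/π) × 1.027790 × 0.929037 = 787.81 W/m².
Daily total = Q̄ × 21.10 h × 3600 s/h = 787.81 × 21.10 × 3600 / 10⁶ = 59.84 MJ/m².

59.8 MJ/m²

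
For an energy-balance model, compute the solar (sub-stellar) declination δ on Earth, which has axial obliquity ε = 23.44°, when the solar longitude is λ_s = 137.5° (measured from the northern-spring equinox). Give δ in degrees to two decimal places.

sin δ = sin ε · sin λ_s = sin 23.44° × sin 137.5° = 0.268742.
δ = arcsin(0.268742) = +15.59°.

δ = +15.59°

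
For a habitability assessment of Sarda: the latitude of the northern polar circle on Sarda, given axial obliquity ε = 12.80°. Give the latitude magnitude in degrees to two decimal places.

77.20°

The polar circle is the lowest latitude that experiences at least one full rotation of continuous daylight at the northern-summer solstice; it lies at |φ| = 90° − ε = 90° − 12.80° = 77.20°.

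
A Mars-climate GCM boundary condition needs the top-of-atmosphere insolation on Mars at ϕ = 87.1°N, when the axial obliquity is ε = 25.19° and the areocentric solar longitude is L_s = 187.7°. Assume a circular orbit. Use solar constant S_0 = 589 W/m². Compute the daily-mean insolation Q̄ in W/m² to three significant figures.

sin δ = sin 25.19° × sin 187.7° = -0.05703, so δ = -3.269°.
cos h₀ = −tan(+87.1°) tan(-3.269°) = 1.1276 ≥ 1 ⇒ polar night, h₀ = 0 and Q̄ = 0.

Q̄ ≈ 0.00 W/m²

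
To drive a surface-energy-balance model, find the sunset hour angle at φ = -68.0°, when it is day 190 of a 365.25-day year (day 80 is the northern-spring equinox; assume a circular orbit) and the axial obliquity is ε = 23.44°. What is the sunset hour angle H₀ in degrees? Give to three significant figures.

Solar longitude: λ_s = 360° × (190 − 80)/365.25 = 108.419°.
sin δ = sin 23.44° × sin 108.419° = 0.37741, so δ = +22.173°.
cos H₀ = −tan φ · tan δ = 1.0087 ≥ 1, so the Sun never rises (polar night) and H₀ = 0.

H₀ = 0.00°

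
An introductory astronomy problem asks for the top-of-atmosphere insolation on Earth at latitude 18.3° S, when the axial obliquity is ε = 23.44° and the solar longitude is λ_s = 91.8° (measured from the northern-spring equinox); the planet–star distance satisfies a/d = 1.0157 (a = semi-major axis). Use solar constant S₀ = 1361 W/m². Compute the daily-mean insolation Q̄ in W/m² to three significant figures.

Q̄ ≈ 306 W/m²

Solar declination: sin δ = sin ε · sin λ_s = sin 23.44° × sin 91.8° = 0.39759, so δ = +23.428°.
cos H₀ = −tan(-18.3°) tan(+23.428°) = 0.1433, H₀ = 1.4270 rad.
Bracket: H₀ sin φ sin δ + cos φ cos δ sin H₀ = 1.4270×-0.31399×0.39759 + 0.94943×0.91756×0.98968 = -0.178146 + 0.862169 = 0.684023.
Inverse-square distance factor (a/d)² = 1.0157² = 1.031646.
Q̄ = (S₀/π) × 1.031646 × [bracket] = (1361/π) × 1.031646 × 0.684023 = 305.7 W/m².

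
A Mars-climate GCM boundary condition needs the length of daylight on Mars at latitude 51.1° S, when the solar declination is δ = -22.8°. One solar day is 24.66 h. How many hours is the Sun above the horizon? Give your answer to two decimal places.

cos h₀ = −tan ϕ · tan δ = −tan(-51.1°) × tan(-22.800°) = -0.5210, so h₀ = 2.1188 rad = 121.40°.
Daylight = 2h₀/(2π) × 24.66 h = (2.1188/π) × 24.66 = 16.63 h.

16.63 h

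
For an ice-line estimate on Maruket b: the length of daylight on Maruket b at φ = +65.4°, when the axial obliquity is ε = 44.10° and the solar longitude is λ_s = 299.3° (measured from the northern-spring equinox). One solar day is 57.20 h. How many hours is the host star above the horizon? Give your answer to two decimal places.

Solar declination: sin δ = sin ε · sin λ_s = sin 44.10° × sin 299.3° = -0.60688, so δ = -37.365°.
cos H₀ = −tan φ · tan δ = 1.6678 ≥ 1, so the host star never rises (polar night) and H₀ = 0.
Daylight = 2H₀/(2π) × 57.20 h = (0.0000/π) × 57.20 = 0.00 h.

0.00 h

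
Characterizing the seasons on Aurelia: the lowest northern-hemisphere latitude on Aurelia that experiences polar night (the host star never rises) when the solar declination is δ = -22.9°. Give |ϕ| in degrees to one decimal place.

Polar night requires cos h₀ = −tan ϕ tan δ ≥ 1, i.e. tan ϕ tan δ ≤ −1.
The boundary is |tan ϕ| · |tan δ| = 1, so |ϕ| = 90° − |δ| = 90° − 22.9° = 67.1° in the northern hemisphere.

|ϕ| = 67.1°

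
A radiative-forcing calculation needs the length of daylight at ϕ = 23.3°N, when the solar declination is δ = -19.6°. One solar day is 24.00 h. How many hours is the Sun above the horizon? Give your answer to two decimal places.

10.82 h

cos h₀ = −tan ϕ · tan δ = −tan(+23.3°) × tan(-19.600°) = 0.1534, so h₀ = 1.4168 rad = 81.18°.
Daylight = 2h₀/(2π) × 24.00 h = (1.4168/π) × 24.00 = 10.82 h.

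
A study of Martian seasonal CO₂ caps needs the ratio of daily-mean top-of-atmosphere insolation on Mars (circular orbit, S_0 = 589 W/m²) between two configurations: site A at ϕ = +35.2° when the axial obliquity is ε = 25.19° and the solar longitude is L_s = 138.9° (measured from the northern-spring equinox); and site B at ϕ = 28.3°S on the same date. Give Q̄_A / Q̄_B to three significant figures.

— Configuration A (ϕ=+35.2°):
Solar declination: sin δ = sin ε · sin L_s = sin 25.19° × sin 138.9° = 0.27979, so δ = +16.248°.
cos h₀ = −tan(+35.2°) tan(+16.248°) = -0.2056, h₀ = 1.7779 rad.
Bracket: h₀ sin ϕ sin δ + cos ϕ cos δ sin h₀ = 1.7779×0.57643×0.27979 + 0.81714×0.96006×0.97864 = 0.286739 + 0.767746 = 1.054485.
Q̄ = (S_0/π) × [bracket] = (589/π) × 1.054485 = 197.70 W/m².
— Configuration B (ϕ=-28.3°):
cos h₀ = −tan(-28.3°) tan(+16.248°) = 0.1569, h₀ = 1.4132 rad.
Bracket: h₀ sin ϕ sin δ + cos ϕ cos δ sin h₀ = 1.4132×-0.47409×0.27979 + 0.88048×0.96006×0.98761 = -0.187455 + 0.834840 = 0.647385.
Q̄ = (S_0/π) × [bracket] = (589/π) × 0.647385 = 121.37 W/m².
Ratio Q̄_A / Q̄_B = 197.70 / 121.37 = 1.629.

Q̄_A / Q̄_B ≈ 1.63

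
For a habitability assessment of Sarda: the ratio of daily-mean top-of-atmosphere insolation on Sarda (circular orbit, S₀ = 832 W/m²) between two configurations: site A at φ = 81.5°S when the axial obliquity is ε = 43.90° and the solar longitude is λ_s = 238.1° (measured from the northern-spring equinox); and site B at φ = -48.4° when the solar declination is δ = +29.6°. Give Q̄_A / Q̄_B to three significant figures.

— Configuration A (φ=-81.5°):
Solar declination: sin δ = sin ε · sin λ_s = sin 43.90° × sin 238.1° = -0.58868, so δ = -36.063°.
cos H₀ = −tan(-81.5°) tan(-36.063°) = -4.8727 ≤ −1 ⇒ polar day, H₀ = π.
Bracket: H₀ sin φ sin δ + cos φ cos δ sin H₀ = 3.1416×-0.98902×-0.58868 + 0.14781×0.80837×0.00000 = 1.829091 + 0.000000 = 1.829091.
Q̄ = (S₀/π) × [bracket] = (832/π) × 1.829091 = 484.41 W/m².
— Configuration B (φ=-48.4°):
cos H₀ = −tan(-48.4°) tan(+29.600°) = 0.6398, H₀ = 0.8765 rad.
Bracket: H₀ sin φ sin δ + cos φ cos δ sin H₀ = 0.8765×-0.74780×0.49394 + 0.66393×0.86949×0.76851 = -0.323751 + 0.443646 = 0.119895.
Q̄ = (S₀/π) × [bracket] = (832/π) × 0.119895 = 31.752 W/m².
Ratio Q̄_A / Q̄_B = 484.41 / 31.752 = 15.26.

Q̄_A / Q̄_B ≈ 15.3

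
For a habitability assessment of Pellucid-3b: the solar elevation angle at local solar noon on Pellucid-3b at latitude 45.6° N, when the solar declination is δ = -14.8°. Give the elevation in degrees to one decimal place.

29.6°

At local noon the hour angle is zero, so the zenith angle equals |φ − δ| = |+45.6° − (-14.800°)| = 60.400°.
Elevation = 90° − 60.400° = 29.6°.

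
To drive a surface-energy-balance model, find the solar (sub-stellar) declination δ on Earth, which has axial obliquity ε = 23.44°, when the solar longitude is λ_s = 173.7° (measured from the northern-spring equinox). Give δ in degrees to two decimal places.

sin δ = sin ε · sin λ_s = sin 23.44° × sin 173.7° = 0.043651.
δ = arcsin(0.043651) = +2.50°.

δ = +2.50°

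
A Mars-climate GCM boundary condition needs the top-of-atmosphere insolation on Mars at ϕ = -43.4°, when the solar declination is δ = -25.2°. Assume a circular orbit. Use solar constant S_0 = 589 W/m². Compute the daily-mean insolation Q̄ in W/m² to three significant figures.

Q̄ ≈ 222 W/m²

cos h₀ = −tan(-43.4°) tan(-25.200°) = -0.4450, h₀ = 2.0320 rad.
Bracket: h₀ sin ϕ sin δ + cos ϕ cos δ sin h₀ = 2.0320×-0.68709×-0.42578 + 0.72657×0.90483×0.89554 = 0.594460 + 0.588748 = 1.183208.
Q̄ = (S_0/π) × [bracket] = (589/π) × 1.183208 = 221.8 W/m².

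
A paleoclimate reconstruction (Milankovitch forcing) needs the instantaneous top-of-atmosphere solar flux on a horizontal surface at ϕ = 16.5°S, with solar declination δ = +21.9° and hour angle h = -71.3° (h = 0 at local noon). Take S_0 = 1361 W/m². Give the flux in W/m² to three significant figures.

cos θ_z = sin ϕ sin δ + cos ϕ cos δ cos h = -0.105934 + 0.285226 = 0.179292.
Flux = S_0 · cos θ_z = 1361 × 0.179292 = 244.0 W/m².

244 W/m²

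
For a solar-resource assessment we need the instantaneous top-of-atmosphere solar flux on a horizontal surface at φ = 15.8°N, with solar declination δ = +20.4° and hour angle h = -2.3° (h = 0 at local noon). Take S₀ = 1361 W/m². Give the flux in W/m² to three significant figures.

cos θ_z = sin φ sin δ + cos φ cos δ cos h = 0.094909 + 0.901143 = 0.996052.
Flux = S₀ · cos θ_z = 1361 × 0.996052 = 1356 W/m².

1.36e+03 W/m²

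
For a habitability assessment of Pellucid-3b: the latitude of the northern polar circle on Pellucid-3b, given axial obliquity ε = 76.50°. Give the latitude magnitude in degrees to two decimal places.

The polar circle is the lowest latitude that experiences at least one full rotation of continuous daylight at the northern-summer solstice; it lies at |ϕ| = 90° − ε = 90° − 76.50° = 13.50°.

13.50°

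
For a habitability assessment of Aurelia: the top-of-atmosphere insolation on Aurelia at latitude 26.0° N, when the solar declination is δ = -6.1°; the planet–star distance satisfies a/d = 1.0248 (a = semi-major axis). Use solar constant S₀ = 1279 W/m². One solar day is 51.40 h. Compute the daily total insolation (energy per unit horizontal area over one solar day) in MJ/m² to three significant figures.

65.0 MJ/m²

cos H₀ = −tan(+26.0°) tan(-6.100°) = 0.0521, H₀ = 1.5186 rad.
Bracket: H₀ sin φ sin δ + cos φ cos δ sin H₀ = 1.5186×0.43837×-0.10626 + 0.89879×0.99434×0.99864 = -0.070738 + 0.892487 = 0.821749.
Inverse-square distance factor (a/d)² = 1.0248² = 1.050215.
Q̄ = (S₀/π) × 1.050215 × [bracket] = (1279/π) × 1.050215 × 0.821749 = 351.35 W/m².
Daily total = Q̄ × 51.40 h × 3600 s/h = 351.35 × 51.40 × 3600 / 10⁶ = 65.01 MJ/m².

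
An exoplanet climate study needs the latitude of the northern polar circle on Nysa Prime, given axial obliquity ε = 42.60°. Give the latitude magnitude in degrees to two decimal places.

The polar circle is the lowest latitude that experiences at least one full rotation of continuous daylight at the northern-summer solstice; it lies at |ϕ| = 90° − ε = 90° − 42.60° = 47.40°.

47.40°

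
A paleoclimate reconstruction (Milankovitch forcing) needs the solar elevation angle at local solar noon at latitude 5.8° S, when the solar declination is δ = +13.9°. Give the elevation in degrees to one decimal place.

70.3°

At local noon the hour angle is zero, so the zenith angle equals |ϕ − δ| = |-5.8° − (+13.900°)| = 19.700°.
Elevation = 90° − 19.700° = 70.3°.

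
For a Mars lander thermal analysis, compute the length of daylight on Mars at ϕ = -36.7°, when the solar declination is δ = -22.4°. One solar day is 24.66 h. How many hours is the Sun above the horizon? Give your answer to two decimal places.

14.78 h

cos h₀ = −tan ϕ · tan δ = −tan(-36.7°) × tan(-22.400°) = -0.3072, so h₀ = 1.8831 rad = 107.89°.
Daylight = 2h₀/(2π) × 24.66 h = (1.8831/π) × 24.66 = 14.78 h.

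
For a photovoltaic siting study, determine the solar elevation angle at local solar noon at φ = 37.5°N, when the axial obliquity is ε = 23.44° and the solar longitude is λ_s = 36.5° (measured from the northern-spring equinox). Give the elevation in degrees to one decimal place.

Solar declination: sin δ = sin ε · sin λ_s = sin 23.44° × sin 36.5° = 0.23661, so δ = +13.687°.
At local noon the hour angle is zero, so the zenith angle equals |φ − δ| = |+37.5° − (+13.687°)| = 23.813°.
Elevation = 90° − 23.813° = 66.2°.

66.2°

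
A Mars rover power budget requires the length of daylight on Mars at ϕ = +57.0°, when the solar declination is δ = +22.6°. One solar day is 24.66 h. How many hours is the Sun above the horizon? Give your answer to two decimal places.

17.79 h

cos h₀ = −tan ϕ · tan δ = −tan(+57.0°) × tan(+22.600°) = -0.6410, so h₀ = 2.2666 rad = 129.87°.
Daylight = 2h₀/(2π) × 24.66 h = (2.2666/π) × 24.66 = 17.79 h.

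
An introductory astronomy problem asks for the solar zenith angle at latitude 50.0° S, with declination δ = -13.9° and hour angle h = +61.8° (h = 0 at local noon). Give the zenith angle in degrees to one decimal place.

cos θ_z = sin φ sin δ + cos φ cos δ cos h = 0.184025 + 0.294855 = 0.478880.
θ_z = arccos(0.478880) = 61.4°.

θ_z = 61.4°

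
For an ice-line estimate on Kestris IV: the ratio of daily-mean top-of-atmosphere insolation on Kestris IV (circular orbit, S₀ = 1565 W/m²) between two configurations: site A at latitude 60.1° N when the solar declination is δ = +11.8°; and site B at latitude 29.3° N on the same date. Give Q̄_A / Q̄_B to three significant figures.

— Configuration A (φ=+60.1°):
cos H₀ = −tan(+60.1°) tan(+11.800°) = -0.3633, H₀ = 1.9426 rad.
Bracket: H₀ sin φ sin δ + cos φ cos δ sin H₀ = 1.9426×0.86690×0.20450 + 0.49849×0.97887×0.93167 = 0.344386 + 0.454615 = 0.799001.
Q̄ = (S₀/π) × [bracket] = (1565/π) × 0.799001 = 398.03 W/m².
— Configuration B (φ=+29.3°):
cos H₀ = −tan(+29.3°) tan(+11.800°) = -0.1172, H₀ = 1.6883 rad.
Bracket: H₀ sin φ sin δ + cos φ cos δ sin H₀ = 1.6883×0.48938×0.20450 + 0.87207×0.97887×0.99310 = 0.168962 + 0.847753 = 1.016715.
Q̄ = (S₀/π) × [bracket] = (1565/π) × 1.016715 = 506.48 W/m².
Ratio Q̄_A / Q̄_B = 398.03 / 506.48 = 0.7859.

Q̄_A / Q̄_B ≈ 0.786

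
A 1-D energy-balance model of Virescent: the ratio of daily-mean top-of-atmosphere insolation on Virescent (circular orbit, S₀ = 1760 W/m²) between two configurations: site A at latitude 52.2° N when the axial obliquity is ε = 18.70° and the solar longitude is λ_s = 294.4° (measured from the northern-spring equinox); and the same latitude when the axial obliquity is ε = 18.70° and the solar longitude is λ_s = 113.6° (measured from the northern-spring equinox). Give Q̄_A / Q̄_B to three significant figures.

— Configuration A (φ=+52.2°):
Solar declination: sin δ = sin ε · sin λ_s = sin 18.70° × sin 294.4° = -0.29198, so δ = -16.976°.
cos H₀ = −tan(+52.2°) tan(-16.976°) = 0.3936, H₀ = 1.1663 rad.
Bracket: H₀ sin φ sin δ + cos φ cos δ sin H₀ = 1.1663×0.79016×-0.29198 + 0.61291×0.95643×0.91930 = -0.269078 + 0.538899 = 0.269821.
Q̄ = (S₀/π) × [bracket] = (1760/π) × 0.269821 = 151.16 W/m².
— Configuration B (φ=+52.2°):
Solar declination: sin δ = sin ε · sin λ_s = sin 18.70° × sin 113.6° = 0.29380, so δ = +17.085°.
cos H₀ = −tan(+52.2°) tan(+17.085°) = -0.3962, H₀ = 1.9782 rad.
Bracket: H₀ sin φ sin δ + cos φ cos δ sin H₀ = 1.9782×0.79016×0.29380 + 0.61291×0.95587×0.91814 = 0.459237 + 0.537904 = 0.997141.
Q̄ = (S₀/π) × [bracket] = (1760/π) × 0.997141 = 558.62 W/m².
Ratio Q̄_A / Q̄_B = 151.16 / 558.62 = 0.2706.

Q̄_A / Q̄_B ≈ 0.271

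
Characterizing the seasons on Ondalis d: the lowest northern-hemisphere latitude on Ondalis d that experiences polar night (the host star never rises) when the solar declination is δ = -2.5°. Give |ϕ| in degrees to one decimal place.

|ϕ| = 87.5°

Polar night requires cos h₀ = −tan ϕ tan δ ≥ 1, i.e. tan ϕ tan δ ≤ −1.
The boundary is |tan ϕ| · |tan δ| = 1, so |ϕ| = 90° − |δ| = 90° − 2.5° = 87.5° in the northern hemisphere.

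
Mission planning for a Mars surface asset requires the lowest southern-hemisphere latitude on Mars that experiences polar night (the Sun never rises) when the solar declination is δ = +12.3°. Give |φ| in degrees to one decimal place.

|φ| = 77.7°

Polar night requires cos H₀ = −tan φ tan δ ≥ 1, i.e. tan φ tan δ ≤ −1.
The boundary is |tan φ| · |tan δ| = 1, so |φ| = 90° − |δ| = 90° − 12.3° = 77.7° in the southern hemisphere.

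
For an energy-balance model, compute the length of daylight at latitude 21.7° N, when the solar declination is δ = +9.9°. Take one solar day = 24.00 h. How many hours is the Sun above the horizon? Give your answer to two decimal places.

cos H₀ = −tan φ · tan δ = −tan(+21.7°) × tan(+9.900°) = -0.0695, so H₀ = 1.6403 rad = 93.98°.
Daylight = 2H₀/(2π) × 24.00 h = (1.6403/π) × 24.00 = 12.53 h.

12.53 h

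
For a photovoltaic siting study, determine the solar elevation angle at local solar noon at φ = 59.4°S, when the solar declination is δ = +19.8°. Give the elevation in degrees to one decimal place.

10.8°

At local noon the hour angle is zero, so the zenith angle equals |φ − δ| = |-59.4° − (+19.800°)| = 79.200°.
Elevation = 90° − 79.200° = 10.8°.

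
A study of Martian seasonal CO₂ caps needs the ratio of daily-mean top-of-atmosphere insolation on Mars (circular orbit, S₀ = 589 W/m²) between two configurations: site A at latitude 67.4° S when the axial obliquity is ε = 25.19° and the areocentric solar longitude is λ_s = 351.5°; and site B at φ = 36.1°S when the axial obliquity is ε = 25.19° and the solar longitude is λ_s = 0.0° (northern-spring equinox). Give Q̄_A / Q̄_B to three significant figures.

— Configuration A (φ=-67.4°):
sin δ = sin 25.19° × sin 351.5° = -0.06291, so δ = -3.607°.
cos H₀ = −tan(-67.4°) tan(-3.607°) = -0.1514, H₀ = 1.7228 rad.
Bracket: H₀ sin φ sin δ + cos φ cos δ sin H₀ = 1.7228×-0.92321×-0.06291 + 0.38430×0.99802×0.98847 = 0.100059 + 0.379117 = 0.479176.
Q̄ = (S₀/π) × [bracket] = (589/π) × 0.479176 = 89.838 W/m².
— Configuration B (φ=-36.1°):
Solar declination: sin δ = sin ε · sin λ_s = sin 25.19° × sin 0.0° = 0.00000, so δ = +0.000°.
cos H₀ = −tan(-36.1°) tan(+0.000°) = 0.0000, H₀ = 1.5708 rad.
Bracket: H₀ sin φ sin δ + cos φ cos δ sin H₀ = 1.5708×-0.58920×0.00000 + 0.80799×1.00000×1.00000 = -0.000000 + 0.807990 = 0.807990.
Q̄ = (S₀/π) × [bracket] = (589/π) × 0.807990 = 151.49 W/m².
Ratio Q̄_A / Q̄_B = 89.838 / 151.49 = 0.5930.

Q̄_A / Q̄_B ≈ 0.593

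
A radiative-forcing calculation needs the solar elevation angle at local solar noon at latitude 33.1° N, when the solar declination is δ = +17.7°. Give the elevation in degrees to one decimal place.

74.6°

At local noon the hour angle is zero, so the zenith angle equals |φ − δ| = |+33.1° − (+17.700°)| = 15.400°.
Elevation = 90° − 15.400° = 74.6°.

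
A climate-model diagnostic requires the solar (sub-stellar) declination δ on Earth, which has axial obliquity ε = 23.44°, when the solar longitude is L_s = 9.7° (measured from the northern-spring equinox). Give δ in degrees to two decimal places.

sin δ = sin ε · sin L_s = sin 23.44° × sin 9.7° = 0.067023.
δ = arcsin(0.067023) = +3.84°.

δ = +3.84°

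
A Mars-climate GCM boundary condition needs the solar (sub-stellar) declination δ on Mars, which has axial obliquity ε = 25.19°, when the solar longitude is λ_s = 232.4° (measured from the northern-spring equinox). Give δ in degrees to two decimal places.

sin δ = sin ε · sin λ_s = sin 25.19° × sin 232.4° = -0.337215.
δ = arcsin(-0.337215) = -19.71°.

δ = -19.71°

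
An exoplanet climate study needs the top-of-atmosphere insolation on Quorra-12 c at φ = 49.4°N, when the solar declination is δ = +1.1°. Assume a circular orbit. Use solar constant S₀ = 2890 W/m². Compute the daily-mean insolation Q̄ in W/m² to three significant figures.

cos H₀ = −tan(+49.4°) tan(+1.100°) = -0.0224, H₀ = 1.5932 rad.
Bracket: H₀ sin φ sin δ + cos φ cos δ sin H₀ = 1.5932×0.75927×0.01920 + 0.65077×0.99982×0.99975 = 0.023226 + 0.650490 = 0.673716.
Q̄ = (S₀/π) × [bracket] = (2890/π) × 0.673716 = 619.8 W/m².

Q̄ ≈ 620 W/m²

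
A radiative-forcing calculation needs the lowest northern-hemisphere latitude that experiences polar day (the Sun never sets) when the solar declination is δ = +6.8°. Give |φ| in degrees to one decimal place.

Polar day requires cos H₀ = −tan φ tan δ ≤ −1, i.e. tan φ tan δ ≥ 1.
The boundary is |tan φ| · |tan δ| = 1, so |φ| = 90° − |δ| = 90° − 6.8° = 83.2° in the northern hemisphere.

|φ| = 83.2°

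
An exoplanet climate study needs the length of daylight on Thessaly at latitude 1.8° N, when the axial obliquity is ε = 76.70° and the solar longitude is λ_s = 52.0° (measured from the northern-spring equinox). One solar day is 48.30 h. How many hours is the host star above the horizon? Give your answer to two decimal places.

Solar declination: sin δ = sin ε · sin λ_s = sin 76.70° × sin 52.0° = 0.76688, so δ = +50.074°.
cos H₀ = −tan φ · tan δ = −tan(+1.8°) × tan(+50.074°) = -0.0376, so H₀ = 1.6084 rad = 92.15°.
Daylight = 2H₀/(2π) × 48.30 h = (1.6084/π) × 48.30 = 24.73 h.

24.73 h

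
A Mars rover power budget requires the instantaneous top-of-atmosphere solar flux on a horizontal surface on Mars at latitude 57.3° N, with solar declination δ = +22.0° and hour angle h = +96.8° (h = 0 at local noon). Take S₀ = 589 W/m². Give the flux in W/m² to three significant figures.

151 W/m²

cos θ_z = sin φ sin δ + cos φ cos δ cos h = 0.315235 + -0.059309 = 0.255926.
Flux = S₀ · cos θ_z = 589 × 0.255926 = 150.7 W/m².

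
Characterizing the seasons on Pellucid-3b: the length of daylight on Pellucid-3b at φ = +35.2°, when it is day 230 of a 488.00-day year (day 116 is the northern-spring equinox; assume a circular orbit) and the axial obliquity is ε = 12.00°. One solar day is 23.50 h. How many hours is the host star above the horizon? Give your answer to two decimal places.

12.87 h

Solar longitude: λ_s = 360° × (230 − 116)/488.00 = 84.098°.
sin δ = sin 12.00° × sin 84.098° = 0.20681, so δ = +11.935°.
cos H₀ = −tan φ · tan δ = −tan(+35.2°) × tan(+11.935°) = -0.1491, so H₀ = 1.7205 rad = 98.58°.
Daylight = 2H₀/(2π) × 23.50 h = (1.7205/π) × 23.50 = 12.87 h.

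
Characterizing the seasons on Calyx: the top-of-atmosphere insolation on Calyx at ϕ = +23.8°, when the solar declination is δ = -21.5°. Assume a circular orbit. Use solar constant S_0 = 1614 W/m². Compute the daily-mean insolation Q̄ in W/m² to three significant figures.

cos h₀ = −tan(+23.8°) tan(-21.500°) = 0.1737, h₀ = 1.3962 rad.
Bracket: h₀ sin ϕ sin δ + cos ϕ cos δ sin h₀ = 1.3962×0.40355×-0.36650 + 0.91496×0.93042×0.98479 = -0.206499 + 0.838349 = 0.631850.
Q̄ = (S_0/π) × [bracket] = (1614/π) × 0.631850 = 324.6 W/m².

Q̄ ≈ 325 W/m²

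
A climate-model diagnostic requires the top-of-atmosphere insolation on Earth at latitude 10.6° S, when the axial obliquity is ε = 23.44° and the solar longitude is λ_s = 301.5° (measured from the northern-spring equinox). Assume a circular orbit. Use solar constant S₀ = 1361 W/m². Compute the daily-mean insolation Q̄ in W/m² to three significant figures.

Q̄ ≈ 444 W/m²

Solar declination: sin δ = sin ε · sin λ_s = sin 23.44° × sin 301.5° = -0.33917, so δ = -19.826°.
cos H₀ = −tan(-10.6°) tan(-19.826°) = -0.0675, H₀ = 1.6383 rad.
Bracket: H₀ sin φ sin δ + cos φ cos δ sin H₀ = 1.6383×-0.18395×-0.33917 + 0.98294×0.94072×0.99772 = 0.102214 + 0.922563 = 1.024777.
Q̄ = (S₀/π) × [bracket] = (1361/π) × 1.024777 = 444.0 W/m².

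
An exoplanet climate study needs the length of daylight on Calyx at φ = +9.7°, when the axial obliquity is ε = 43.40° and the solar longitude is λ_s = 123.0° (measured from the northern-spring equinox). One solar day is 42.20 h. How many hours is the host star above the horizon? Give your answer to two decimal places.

Solar declination: sin δ = sin ε · sin λ_s = sin 43.40° × sin 123.0° = 0.57624, so δ = +35.187°.
cos H₀ = −tan φ · tan δ = −tan(+9.7°) × tan(+35.187°) = -0.1205, so H₀ = 1.6916 rad = 96.92°.
Daylight = 2H₀/(2π) × 42.20 h = (1.6916/π) × 42.20 = 22.72 h.

22.72 h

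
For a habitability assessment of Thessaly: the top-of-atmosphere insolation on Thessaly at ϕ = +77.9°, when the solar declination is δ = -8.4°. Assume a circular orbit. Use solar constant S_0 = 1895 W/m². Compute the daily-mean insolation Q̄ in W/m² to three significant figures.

Q̄ ≈ 20.8 W/m²

cos h₀ = −tan(+77.9°) tan(-8.400°) = 0.6888, h₀ = 0.8110 rad.
Bracket: h₀ sin ϕ sin δ + cos ϕ cos δ sin h₀ = 0.8110×0.97778×-0.14608 + 0.20962×0.98927×0.72495 = -0.115838 + 0.150333 = 0.034495.
Q̄ = (S_0/π) × [bracket] = (1895/π) × 0.034495 = 20.81 W/m².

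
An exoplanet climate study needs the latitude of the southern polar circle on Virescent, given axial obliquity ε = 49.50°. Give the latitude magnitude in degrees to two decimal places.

40.50°

The polar circle is the lowest latitude that experiences at least one full rotation of continuous darkness at the northern-summer solstice; it lies at |ϕ| = 90° − ε = 90° − 49.50° = 40.50°.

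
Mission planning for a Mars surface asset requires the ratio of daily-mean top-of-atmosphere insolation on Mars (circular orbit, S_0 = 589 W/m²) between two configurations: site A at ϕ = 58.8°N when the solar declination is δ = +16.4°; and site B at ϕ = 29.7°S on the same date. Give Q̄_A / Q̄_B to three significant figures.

— Configuration A (ϕ=+58.8°):
cos h₀ = −tan(+58.8°) tan(+16.400°) = -0.4860, h₀ = 2.0783 rad.
Bracket: h₀ sin ϕ sin δ + cos ϕ cos δ sin h₀ = 2.0783×0.85536×0.28234 + 0.51803×0.95931×0.87397 = 0.501914 + 0.434321 = 0.936235.
Q̄ = (S_0/π) × [bracket] = (589/π) × 0.936235 = 175.53 W/m².
— Configuration B (ϕ=-29.7°):
cos h₀ = −tan(-29.7°) tan(+16.400°) = 0.1679, h₀ = 1.4021 rad.
Bracket: h₀ sin ϕ sin δ + cos ϕ cos δ sin h₀ = 1.4021×-0.49546×0.28234 + 0.86863×0.95931×0.98581 = -0.196137 + 0.821461 = 0.625324.
Q̄ = (S_0/π) × [bracket] = (589/π) × 0.625324 = 117.24 W/m².
Ratio Q̄_A / Q̄_B = 175.53 / 117.24 = 1.497.

Q̄_A / Q̄_B ≈ 1.50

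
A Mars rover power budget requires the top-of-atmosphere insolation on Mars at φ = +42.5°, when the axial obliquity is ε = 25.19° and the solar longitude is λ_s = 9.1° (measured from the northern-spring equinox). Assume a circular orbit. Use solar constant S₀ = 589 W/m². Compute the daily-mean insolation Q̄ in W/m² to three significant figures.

Q̄ ≈ 152 W/m²

Solar declination: sin δ = sin ε · sin λ_s = sin 25.19° × sin 9.1° = 0.06732, so δ = +3.860°.
cos H₀ = −tan(+42.5°) tan(+3.860°) = -0.0618, H₀ = 1.6327 rad.
Bracket: H₀ sin φ sin δ + cos φ cos δ sin H₀ = 1.6327×0.67559×0.06732 + 0.73728×0.99773×0.99809 = 0.074256 + 0.734201 = 0.808457.
Q̄ = (S₀/π) × [bracket] = (589/π) × 0.808457 = 151.6 W/m².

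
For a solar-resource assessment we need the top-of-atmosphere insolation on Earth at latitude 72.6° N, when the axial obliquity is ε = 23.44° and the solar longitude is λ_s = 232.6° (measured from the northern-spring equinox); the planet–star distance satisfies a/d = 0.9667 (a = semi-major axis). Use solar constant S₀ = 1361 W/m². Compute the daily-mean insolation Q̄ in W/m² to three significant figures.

Solar declination: sin δ = sin ε · sin λ_s = sin 23.44° × sin 232.6° = -0.31601, so δ = -18.422°.
cos H₀ = −tan(+72.6°) tan(-18.422°) = 1.0629 ≥ 1 ⇒ polar night, H₀ = 0 and Q̄ = 0.
Inverse-square distance factor (a/d)² = 0.9667² = 0.934509.

Q̄ ≈ 0.00 W/m²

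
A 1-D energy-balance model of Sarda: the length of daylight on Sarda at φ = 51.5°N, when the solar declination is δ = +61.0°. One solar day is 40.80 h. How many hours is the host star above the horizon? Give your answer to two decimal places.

Sunrise equation: cos H₀ = −tan φ · tan δ = -2.2680 ≤ −1, so the host star never sets (polar day) and H₀ = π.
Daylight = 2H₀/(2π) × 40.80 h = (3.1416/π) × 40.80 = 40.80 h.

40.80 h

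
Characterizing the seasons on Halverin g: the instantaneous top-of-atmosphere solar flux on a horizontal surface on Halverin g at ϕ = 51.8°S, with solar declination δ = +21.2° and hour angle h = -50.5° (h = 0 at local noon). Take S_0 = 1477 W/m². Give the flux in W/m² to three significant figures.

122 W/m²

cos θ_z = sin ϕ sin δ + cos ϕ cos δ cos h = -0.284185 + 0.366735 = 0.082550.
Flux = S_0 · cos θ_z = 1477 × 0.082550 = 121.9 W/m².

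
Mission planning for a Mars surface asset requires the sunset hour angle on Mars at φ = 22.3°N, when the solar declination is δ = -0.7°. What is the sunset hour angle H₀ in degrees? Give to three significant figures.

H₀ = 89.7°

cos H₀ = −tan φ · tan δ = −tan(+22.3°) × tan(-0.700°) = 0.0050, so H₀ = 1.5658 rad = 89.71°.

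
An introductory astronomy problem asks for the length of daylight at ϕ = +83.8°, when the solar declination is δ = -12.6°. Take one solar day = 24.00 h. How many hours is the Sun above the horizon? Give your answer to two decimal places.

cos h₀ = −tan ϕ · tan δ = 2.0576 ≥ 1, so the Sun never rises (polar night) and h₀ = 0.
Daylight = 2h₀/(2π) × 24.00 h = (0.0000/π) × 24.00 = 0.00 h.

0.00 h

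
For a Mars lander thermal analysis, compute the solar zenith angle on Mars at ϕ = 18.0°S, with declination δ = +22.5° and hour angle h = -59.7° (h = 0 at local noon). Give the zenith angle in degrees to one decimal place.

θ_z = 71.0°

cos θ_z = sin ϕ sin δ + cos ϕ cos δ cos h = -0.118256 + 0.443309 = 0.325053.
θ_z = arccos(0.325053) = 71.0°.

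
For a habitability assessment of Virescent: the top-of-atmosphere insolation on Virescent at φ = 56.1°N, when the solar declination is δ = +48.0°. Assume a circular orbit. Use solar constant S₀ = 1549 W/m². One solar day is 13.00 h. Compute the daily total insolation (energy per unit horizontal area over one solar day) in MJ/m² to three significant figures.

44.7 MJ/m²

cos H₀ = −tan(+56.1°) tan(+48.000°) = -1.6528 ≤ −1 ⇒ polar day, H₀ = π.
Bracket: H₀ sin φ sin δ + cos φ cos δ sin H₀ = 3.1416×0.83001×0.74314 + 0.55775×0.66913×0.00000 = 1.937782 + 0.000000 = 1.937782.
Q̄ = (S₀/π) × [bracket] = (1549/π) × 1.937782 = 955.45 W/m².
Daily total = Q̄ × 13.00 h × 3600 s/h = 955.45 × 13.00 × 3600 / 10⁶ = 44.72 MJ/m².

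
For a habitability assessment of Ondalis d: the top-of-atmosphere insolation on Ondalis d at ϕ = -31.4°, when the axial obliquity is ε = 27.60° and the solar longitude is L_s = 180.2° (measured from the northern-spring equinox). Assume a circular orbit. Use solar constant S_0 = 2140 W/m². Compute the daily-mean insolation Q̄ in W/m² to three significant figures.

Q̄ ≈ 582 W/m²

Solar declination: sin δ = sin ε · sin L_s = sin 27.60° × sin 180.2° = -0.00162, so δ = -0.093°.
cos h₀ = −tan(-31.4°) tan(-0.093°) = -0.0010, h₀ = 1.5718 rad.
Bracket: h₀ sin ϕ sin δ + cos ϕ cos δ sin h₀ = 1.5718×-0.52101×-0.00162 + 0.85355×1.00000×1.00000 = 0.001327 + 0.853550 = 0.854877.
Q̄ = (S_0/π) × [bracket] = (2140/π) × 0.854877 = 582.3 W/m².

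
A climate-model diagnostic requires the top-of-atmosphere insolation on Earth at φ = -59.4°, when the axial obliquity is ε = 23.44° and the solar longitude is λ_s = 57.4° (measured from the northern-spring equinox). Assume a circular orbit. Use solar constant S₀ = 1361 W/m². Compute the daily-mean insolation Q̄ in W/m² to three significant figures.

Q̄ ≈ 50.3 W/m²

Solar declination: sin δ = sin ε · sin λ_s = sin 23.44° × sin 57.4° = 0.33512, so δ = +19.580°.
cos H₀ = −tan(-59.4°) tan(+19.580°) = 0.6014, H₀ = 0.9255 rad.
Bracket: H₀ sin φ sin δ + cos φ cos δ sin H₀ = 0.9255×-0.86074×0.33512 + 0.50904×0.94218×0.79893 = -0.266962 + 0.383173 = 0.116211.
Q̄ = (S₀/π) × [bracket] = (1361/π) × 0.116211 = 50.34 W/m².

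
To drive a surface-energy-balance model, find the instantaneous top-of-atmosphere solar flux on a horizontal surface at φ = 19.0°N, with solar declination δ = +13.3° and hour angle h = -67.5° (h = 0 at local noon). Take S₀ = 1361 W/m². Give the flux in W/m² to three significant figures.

cos θ_z = sin φ sin δ + cos φ cos δ cos h = 0.074897 + 0.352129 = 0.427026.
Flux = S₀ · cos θ_z = 1361 × 0.427026 = 581.2 W/m².

581 W/m²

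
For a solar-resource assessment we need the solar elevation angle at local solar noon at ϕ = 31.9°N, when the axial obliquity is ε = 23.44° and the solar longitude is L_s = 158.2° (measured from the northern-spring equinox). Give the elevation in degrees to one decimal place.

Solar declination: sin δ = sin ε · sin L_s = sin 23.44° × sin 158.2° = 0.14773, so δ = +8.495°.
At local noon the hour angle is zero, so the zenith angle equals |ϕ − δ| = |+31.9° − (+8.495°)| = 23.405°.
Elevation = 90° − 23.405° = 66.6°.

66.6°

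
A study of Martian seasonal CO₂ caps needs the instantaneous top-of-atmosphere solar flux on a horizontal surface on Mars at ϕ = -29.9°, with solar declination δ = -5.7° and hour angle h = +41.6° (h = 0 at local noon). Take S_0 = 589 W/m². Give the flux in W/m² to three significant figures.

cos θ_z = sin ϕ sin δ + cos ϕ cos δ cos h = 0.049510 + 0.645058 = 0.694568.
Flux = S_0 · cos θ_z = 589 × 0.694568 = 409.1 W/m².

409 W/m²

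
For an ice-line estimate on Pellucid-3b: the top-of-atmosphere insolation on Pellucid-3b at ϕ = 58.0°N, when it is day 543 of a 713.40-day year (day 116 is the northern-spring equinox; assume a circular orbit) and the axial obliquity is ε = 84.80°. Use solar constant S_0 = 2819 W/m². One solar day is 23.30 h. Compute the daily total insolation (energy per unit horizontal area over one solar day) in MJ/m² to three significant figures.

Solar longitude: L_s = 360° × (543 − 116)/713.40 = 215.475°.
sin δ = sin 84.80° × sin 215.475° = -0.57796, so δ = -35.307°.
cos h₀ = −tan(+58.0°) tan(-35.307°) = 1.1334 ≥ 1 ⇒ polar night, h₀ = 0 and Q̄ = 0.
Daily total = Q̄ × 23.30 h × 3600 s/h = 0.00 MJ/m².

0.00 MJ/m²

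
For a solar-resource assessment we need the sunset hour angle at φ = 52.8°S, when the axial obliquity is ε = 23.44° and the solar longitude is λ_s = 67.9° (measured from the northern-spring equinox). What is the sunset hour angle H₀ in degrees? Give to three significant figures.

Solar declination: sin δ = sin ε · sin λ_s = sin 23.44° × sin 67.9° = 0.36856, so δ = +21.627°.
cos H₀ = −tan φ · tan δ = −tan(-52.8°) × tan(+21.627°) = 0.5223, so H₀ = 1.0212 rad = 58.51°.

H₀ = 58.5°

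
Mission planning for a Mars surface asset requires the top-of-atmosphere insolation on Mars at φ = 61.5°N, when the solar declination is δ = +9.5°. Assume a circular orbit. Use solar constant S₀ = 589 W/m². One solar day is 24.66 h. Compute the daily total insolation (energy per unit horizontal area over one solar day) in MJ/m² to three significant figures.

12.0 MJ/m²

cos H₀ = −tan(+61.5°) tan(+9.500°) = -0.3082, H₀ = 1.8841 rad.
Bracket: H₀ sin φ sin δ + cos φ cos δ sin H₀ = 1.8841×0.87882×0.16505 + 0.47716×0.98629×0.95132 = 0.273287 + 0.447708 = 0.720995.
Q̄ = (S₀/π) × [bracket] = (589/π) × 0.720995 = 135.18 W/m².
Daily total = Q̄ × 24.66 h × 3600 s/h = 135.18 × 24.66 × 3600 / 10⁶ = 12.00 MJ/m².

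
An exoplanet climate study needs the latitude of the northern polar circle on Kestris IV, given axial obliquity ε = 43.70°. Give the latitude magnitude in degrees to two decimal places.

The polar circle is the lowest latitude that experiences at least one full rotation of continuous daylight at the northern-summer solstice; it lies at |φ| = 90° − ε = 90° − 43.70° = 46.30°.

46.30°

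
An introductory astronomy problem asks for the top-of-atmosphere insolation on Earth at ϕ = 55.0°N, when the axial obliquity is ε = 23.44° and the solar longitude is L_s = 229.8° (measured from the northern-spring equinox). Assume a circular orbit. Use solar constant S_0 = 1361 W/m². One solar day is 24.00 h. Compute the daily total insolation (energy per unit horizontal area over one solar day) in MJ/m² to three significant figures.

7.98 MJ/m²

Solar declination: sin δ = sin ε · sin L_s = sin 23.44° × sin 229.8° = -0.30383, so δ = -17.688°.
cos h₀ = −tan(+55.0°) tan(-17.688°) = 0.4554, h₀ = 1.0979 rad.
Bracket: h₀ sin ϕ sin δ + cos ϕ cos δ sin h₀ = 1.0979×0.81915×-0.30383 + 0.57358×0.95273×0.89026 = -0.273248 + 0.486498 = 0.213250.
Q̄ = (S_0/π) × [bracket] = (1361/π) × 0.213250 = 92.384 W/m².
Daily total = Q̄ × 24.00 h × 3600 s/h = 92.384 × 24.00 × 3600 / 10⁶ = 7.982 MJ/m².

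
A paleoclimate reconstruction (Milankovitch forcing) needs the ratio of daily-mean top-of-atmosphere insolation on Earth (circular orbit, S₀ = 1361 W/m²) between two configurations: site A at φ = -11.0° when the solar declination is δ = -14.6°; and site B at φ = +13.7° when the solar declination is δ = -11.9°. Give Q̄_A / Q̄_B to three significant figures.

— Configuration A (φ=-11.0°):
cos H₀ = −tan(-11.0°) tan(-14.600°) = -0.0506, H₀ = 1.6215 rad.
Bracket: H₀ sin φ sin δ + cos φ cos δ sin H₀ = 1.6215×-0.19081×-0.25207 + 0.98163×0.96771×0.99872 = 0.077990 + 0.948717 = 1.026707.
Q̄ = (S₀/π) × [bracket] = (1361/π) × 1.026707 = 444.79 W/m².
— Configuration B (φ=+13.7°):
cos H₀ = −tan(+13.7°) tan(-11.900°) = 0.0514, H₀ = 1.5194 rad.
Bracket: H₀ sin φ sin δ + cos φ cos δ sin H₀ = 1.5194×0.23684×-0.20620 + 0.97155×0.97851×0.99868 = -0.074202 + 0.949417 = 0.875215.
Q̄ = (S₀/π) × [bracket] = (1361/π) × 0.875215 = 379.16 W/m².
Ratio Q̄_A / Q̄_B = 444.79 / 379.16 = 1.173.

Q̄_A / Q̄_B ≈ 1.17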